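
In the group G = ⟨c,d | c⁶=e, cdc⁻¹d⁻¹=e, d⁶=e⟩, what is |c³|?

Compute successive powers until reaching e:
  (c³)¹ = c³, (c³)² = e.
The smallest positive k with (c³)ᵏ = e is 2.

Answer: 2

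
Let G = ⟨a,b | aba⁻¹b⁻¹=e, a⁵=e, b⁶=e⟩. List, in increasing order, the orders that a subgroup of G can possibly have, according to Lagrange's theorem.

|G| = 30 = 2 · 3 · 5. By Lagrange's theorem the order of any subgroup divides 30; the divisors of 30 are 1, 2, 3, 5, 6, 10, 15, 30.

Answer: 1, 2, 3, 5, 6, 10, 15, 30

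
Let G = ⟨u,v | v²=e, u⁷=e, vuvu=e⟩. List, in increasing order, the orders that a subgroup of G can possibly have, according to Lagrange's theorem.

|G| = 14 = 2 · 7. By Lagrange's theorem the order of any subgroup divides 14; the divisors of 14 are 1, 2, 7, 14.

Answer: 1, 2, 7, 14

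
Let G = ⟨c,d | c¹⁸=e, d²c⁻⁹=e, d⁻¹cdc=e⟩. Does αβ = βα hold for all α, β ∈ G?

c·d = cd but d·c = c⁸d⁻¹, so c·d ≠ d·c and G is not abelian.

Answer: No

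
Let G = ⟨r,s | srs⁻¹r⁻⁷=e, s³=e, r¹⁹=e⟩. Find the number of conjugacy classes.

The conjugacy classes (representative and size) are:
  [e] (size 1), [r¹¹] (size 3), [r¹⁴] (size 3), [r⁶] (size 3), [r¹⁷] (size 3), [r¹²] (size 3), [r¹⁰] (size 3), [r²s] (size 19), [r¹⁸s²] (size 19).
Class equation: 1 + 3 + 3 + 3 + 3 + 3 + 3 + 19 + 19 = 57 = |G|. So G has 9 conjugacy classes.

Answer: 9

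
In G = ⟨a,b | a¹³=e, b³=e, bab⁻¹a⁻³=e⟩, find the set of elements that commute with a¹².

⟨a¹²⟩ ⊆ C_G(a¹²) since powers of a¹² commute with a¹²; so |C_G(a¹²)| ≥ |⟨a¹²⟩| = 13.
By orbit–stabilizer, |C_G(a¹²)| = |G| / |conj. class of a¹²| = 39 / 3 = 13.
The 13 elements commuting with a¹² are {e, a, a², a³, a⁴, a⁵, a⁶, a⁷, a⁸, a⁹, a¹⁰, a¹¹, a¹²}.

Answer: {e, a, a², a³, a⁴, a⁵, a⁶, a⁷, a⁸, a⁹, a¹⁰, a¹¹, a¹²}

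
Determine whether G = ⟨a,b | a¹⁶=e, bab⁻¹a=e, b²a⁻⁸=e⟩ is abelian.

a·b = ab but b·a = a⁷b⁻¹, so a·b ≠ b·a and G is not abelian.

Answer: No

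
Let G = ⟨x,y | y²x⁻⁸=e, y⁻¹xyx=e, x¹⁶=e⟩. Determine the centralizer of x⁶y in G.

⟨x⁶y⟩ ⊆ C_G(x⁶y) since powers of x⁶y commute with x⁶y; so |C_G(x⁶y)| ≥ |⟨x⁶y⟩| = 4.
By orbit–stabilizer, |C_G(x⁶y)| = |G| / |conj. class of x⁶y| = 32 / 8 = 4.
The 4 elements commuting with x⁶y are {e, x⁸, x⁶y, x⁶y⁻¹}.

Answer: {e, x⁸, x⁶y, x⁶y⁻¹}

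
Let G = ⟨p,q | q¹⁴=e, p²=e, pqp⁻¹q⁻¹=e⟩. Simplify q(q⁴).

Compute q · (q⁴) by multiplying left to right and reducing via the relations at each step:
  q · q⁴ = q⁵

Answer: q⁵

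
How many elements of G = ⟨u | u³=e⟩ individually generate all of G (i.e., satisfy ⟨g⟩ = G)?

G is cyclic of order 3. An element generates G iff its order is 3, and a cyclic group of order 3 has exactly φ(3) = 2 such elements.

Answer: 2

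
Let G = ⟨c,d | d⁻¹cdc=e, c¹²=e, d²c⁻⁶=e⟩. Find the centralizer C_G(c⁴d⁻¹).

⟨c⁴d⁻¹⟩ ⊆ C_G(c⁴d⁻¹) since powers of c⁴d⁻¹ commute with c⁴d⁻¹; so |C_G(c⁴d⁻¹)| ≥ |⟨c⁴d⁻¹⟩| = 4.
By orbit–stabilizer, |C_G(c⁴d⁻¹)| = |G| / |conj. class of c⁴d⁻¹| = 24 / 6 = 4.
The 4 elements commuting with c⁴d⁻¹ are {e, c⁶, c⁴d, c⁴d⁻¹}.

Answer: {e, c⁶, c⁴d, c⁴d⁻¹}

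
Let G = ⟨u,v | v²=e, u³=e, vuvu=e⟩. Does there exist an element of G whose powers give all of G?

Every cyclic group is abelian. But u·v = uv while v·u = u²v, so u·v ≠ v·u and G is not abelian. Hence G is not cyclic.

Answer: No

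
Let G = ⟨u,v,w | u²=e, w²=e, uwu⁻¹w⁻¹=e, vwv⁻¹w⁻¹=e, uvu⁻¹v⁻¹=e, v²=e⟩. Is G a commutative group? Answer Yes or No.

Each pair of generators commutes: u·v = uv = v·u; u·w = uw = w·u; v·w = vw = w·v. Since the generators pairwise commute, every element of G commutes with every other, so G is abelian.

Answer: Yes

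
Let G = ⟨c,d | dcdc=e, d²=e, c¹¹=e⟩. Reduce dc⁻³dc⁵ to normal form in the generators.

Multiply left to right, reducing at each step:
  d · c⁻³ = c³d
  (c³d) · d = c³
  (c³) · c⁵ = c⁸

Answer: c⁸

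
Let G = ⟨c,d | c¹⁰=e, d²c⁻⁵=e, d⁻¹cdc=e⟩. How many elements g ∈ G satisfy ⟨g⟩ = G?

⟨g⟩ = G would require ord(g) = |G| = 20, but the maximum element order in G is 10 < 20. So G is not cyclic and no single element generates it: the count is 0.

Answer: 0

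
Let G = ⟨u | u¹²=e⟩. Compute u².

Compute successive powers of u, reducing at each step:
  u²: u · u = u²

Answer: u²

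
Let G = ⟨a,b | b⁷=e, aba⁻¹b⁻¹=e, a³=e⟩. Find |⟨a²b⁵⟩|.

|⟨a²b⁵⟩| equals the order of a²b⁵. Compute successive powers until reaching e:
  (a²b⁵)¹ = a²b⁵, (a²b⁵)² = ab³, (a²b⁵)³ = b, (a²b⁵)⁴ = a²b⁶, (a²b⁵)⁵ = ab⁴, (a²b⁵)⁶ = b², (a²b⁵)⁷ = a², (a²b⁵)⁸ = ab⁵, (a²b⁵)⁹ = b³, (a²b⁵)¹⁰ = a²b, (a²b⁵)¹¹ = ab⁶, (a²b⁵)¹² = b⁴, (a²b⁵)¹³ = a²b², (a²b⁵)¹⁴ = a, (a²b⁵)¹⁵ = b⁵, (a²b⁵)¹⁶ = a²b³, (a²b⁵)¹⁷ = ab, (a²b⁵)¹⁸ = b⁶, (a²b⁵)¹⁹ = a²b⁴, (a²b⁵)²⁰ = ab², (a²b⁵)²¹ = e.
The smallest positive k with (a²b⁵)ᵏ = e is 21, so |⟨a²b⁵⟩| = 21.

Answer: 21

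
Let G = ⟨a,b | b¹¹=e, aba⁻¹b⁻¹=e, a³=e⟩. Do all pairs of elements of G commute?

Each pair of generators commutes: a·b = ab = b·a. Since the generators pairwise commute, every element of G commutes with every other, so G is abelian.

Answer: Yes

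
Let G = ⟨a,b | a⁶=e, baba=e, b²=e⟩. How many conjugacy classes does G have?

The conjugacy classes (representative and size) are:
  [e] (size 1), [a⁵] (size 2), [a⁴] (size 2), [a³] (size 1), [b] (size 3), [a³b] (size 3).
Class equation: 1 + 2 + 2 + 1 + 3 + 3 = 12 = |G|. So G has 6 conjugacy classes.

Answer: 6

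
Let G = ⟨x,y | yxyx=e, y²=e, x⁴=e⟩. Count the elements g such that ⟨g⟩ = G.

⟨g⟩ = G would require ord(g) = |G| = 8, but the maximum element order in G is 4 < 8. So G is not cyclic and no single element generates it: the count is 0.

Answer: 0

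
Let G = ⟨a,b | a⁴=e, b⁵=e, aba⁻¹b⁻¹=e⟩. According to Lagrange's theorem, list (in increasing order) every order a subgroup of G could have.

|G| = 20 = 2² · 5. By Lagrange's theorem the order of any subgroup divides 20; the divisors of 20 are 1, 2, 4, 5, 10, 20.

Answer: 1, 2, 4, 5, 10, 20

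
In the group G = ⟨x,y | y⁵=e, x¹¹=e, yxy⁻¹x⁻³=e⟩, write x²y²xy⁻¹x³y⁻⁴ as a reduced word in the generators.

Multiply left to right, reducing at each step:
  (x²) · y² = x²y²
  (x²y²) · x = y²
  (y²) · y⁻¹ = y
  y · x³ = x⁹y
  (x⁹y) · y⁻⁴ = x⁹y²

Answer: x⁹y²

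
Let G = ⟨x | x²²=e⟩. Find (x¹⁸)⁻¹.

The order of (x¹⁸) is 11 (smallest k with (x¹⁸)ᵏ = e), so (x¹⁸)⁻¹ = (x¹⁸)¹⁰ = x⁴.
Check: (x¹⁸) · (x⁴) → (x¹⁸) · x⁴ = e, giving e as required.

Answer: x⁴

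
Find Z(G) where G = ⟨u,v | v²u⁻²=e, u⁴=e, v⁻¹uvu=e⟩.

An element z ∈ Z(G) iff z commutes with every generator.
For example u² is central: (u²)·u = u³ = u·(u²); (u²)·v = v⁻¹ = v·(u²).
Whereas u ∉ Z(G) since u·v = uv ≠ uv⁻¹ = v·u.
Checking each of the 8 elements this way gives Z(G) = {e, u²}, of order 2.

Answer: {e, u²}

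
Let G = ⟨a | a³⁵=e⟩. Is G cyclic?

|G| = 35. The element a has order 35 (its powers give 35 distinct elements), so ⟨a⟩ = G and G is cyclic.

Answer: Yes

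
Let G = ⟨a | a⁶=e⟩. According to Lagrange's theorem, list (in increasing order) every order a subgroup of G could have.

|G| = 6 = 2 · 3. By Lagrange's theorem the order of any subgroup divides 6; the divisors of 6 are 1, 2, 3, 6.

Answer: 1, 2, 3, 6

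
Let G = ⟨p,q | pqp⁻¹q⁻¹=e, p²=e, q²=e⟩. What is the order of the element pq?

Compute successive powers until reaching e:
  (pq)¹ = pq, (pq)² = e.
The smallest positive k with (pq)ᵏ = e is 2.

Answer: 2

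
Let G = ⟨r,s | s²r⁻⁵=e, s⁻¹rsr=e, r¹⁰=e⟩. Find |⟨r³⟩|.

|⟨r³⟩| equals the order of r³. Compute successive powers until reaching e:
  (r³)¹ = r³, (r³)² = r⁶, (r³)³ = r⁹, (r³)⁴ = r², (r³)⁵ = r⁵, (r³)⁶ = r⁸, (r³)⁷ = r, (r³)⁸ = r⁴, (r³)⁹ = r⁷, (r³)¹⁰ = e.
The smallest positive k with (r³)ᵏ = e is 10, so |⟨r³⟩| = 10.

Answer: 10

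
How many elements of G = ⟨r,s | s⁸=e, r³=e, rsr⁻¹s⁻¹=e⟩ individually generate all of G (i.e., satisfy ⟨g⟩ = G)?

G is cyclic of order 24. An element generates G iff its order is 24, and a cyclic group of order 24 has exactly φ(24) = 8 such elements.

Answer: 8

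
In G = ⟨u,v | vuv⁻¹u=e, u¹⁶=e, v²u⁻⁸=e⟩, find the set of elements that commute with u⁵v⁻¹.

⟨u⁵v⁻¹⟩ ⊆ C_G(u⁵v⁻¹) since powers of u⁵v⁻¹ commute with u⁵v⁻¹; so |C_G(u⁵v⁻¹)| ≥ |⟨u⁵v⁻¹⟩| = 4.
By orbit–stabilizer, |C_G(u⁵v⁻¹)| = |G| / |conj. class of u⁵v⁻¹| = 32 / 8 = 4.
The 4 elements commuting with u⁵v⁻¹ are {e, u⁸, u⁵v, u⁵v⁻¹}.

Answer: {e, u⁸, u⁵v, u⁵v⁻¹}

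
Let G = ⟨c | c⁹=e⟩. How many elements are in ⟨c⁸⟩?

|⟨c⁸⟩| equals the order of c⁸. Compute successive powers until reaching e:
  (c⁸)¹ = c⁸, (c⁸)² = c⁷, (c⁸)³ = c⁶, (c⁸)⁴ = c⁵, (c⁸)⁵ = c⁴, (c⁸)⁶ = c³, (c⁸)⁷ = c², (c⁸)⁸ = c, (c⁸)⁹ = e.
The smallest positive k with (c⁸)ᵏ = e is 9, so |⟨c⁸⟩| = 9.

Answer: 9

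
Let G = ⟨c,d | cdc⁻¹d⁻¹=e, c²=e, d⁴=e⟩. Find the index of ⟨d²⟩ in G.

First find ord(d²) by computing successive powers:
  (d²)¹ = d², (d²)² = e.
So |⟨d²⟩| = ord(d²) = 2. With |G| = 8, by Lagrange [G : ⟨d²⟩] = 8/2 = 4.

Answer: 4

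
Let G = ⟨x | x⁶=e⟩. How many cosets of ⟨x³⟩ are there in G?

First find ord(x³) by computing successive powers:
  (x³)¹ = x³, (x³)² = e.
So |⟨x³⟩| = ord(x³) = 2. With |G| = 6, by Lagrange [G : ⟨x³⟩] = 6/2 = 3.

Answer: 3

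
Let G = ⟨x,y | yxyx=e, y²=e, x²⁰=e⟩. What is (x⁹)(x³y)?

Compute (x⁹) · (x³y) by multiplying left to right and reducing via the relations at each step:
  (x⁹) · x³ = x¹²
  (x¹²) · y = x¹²y

Answer: x¹²y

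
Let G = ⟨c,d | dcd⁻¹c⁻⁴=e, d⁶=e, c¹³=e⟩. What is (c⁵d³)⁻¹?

The order of (c⁵d³) is 2 (smallest k with (c⁵d³)ᵏ = e), so (c⁵d³)⁻¹ = (c⁵d³)¹ = c⁵d³.
Check: (c⁵d³) · (c⁵d³) → (c⁵d³) · c⁵ = d³;   (d³) · d³ = e, giving e as required.

Answer: c⁵d³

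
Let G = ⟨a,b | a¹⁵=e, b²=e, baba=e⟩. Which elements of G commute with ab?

⟨ab⟩ ⊆ C_G(ab) since powers of ab commute with ab; so |C_G(ab)| ≥ |⟨ab⟩| = 2.
By orbit–stabilizer, |C_G(ab)| = |G| / |conj. class of ab| = 30 / 15 = 2.
The 2 elements commuting with ab are {e, ab}.

Answer: {e, ab}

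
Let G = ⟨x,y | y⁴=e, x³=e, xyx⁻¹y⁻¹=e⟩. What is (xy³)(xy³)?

Compute (xy³) · (xy³) by multiplying left to right and reducing via the relations at each step:
  (xy³) · x = x²y³
  (x²y³) · y³ = x²y²

Answer: x²y²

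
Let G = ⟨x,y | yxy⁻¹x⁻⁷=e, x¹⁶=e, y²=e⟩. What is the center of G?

An element z ∈ Z(G) iff z commutes with every generator.
For example x⁸ is central: (x⁸)·x = x⁹ = x·(x⁸); (x⁸)·y = x⁸y = y·(x⁸).
Whereas x ∉ Z(G) since x·y = xy ≠ x⁷y = y·x.
Checking each of the 32 elements this way gives Z(G) = {e, x⁸}, of order 2.

Answer: {e, x⁸}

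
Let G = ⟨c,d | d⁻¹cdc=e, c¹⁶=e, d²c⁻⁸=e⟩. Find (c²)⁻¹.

The order of (c²) is 8 (smallest k with (c²)ᵏ = e), so (c²)⁻¹ = (c²)⁷ = c¹⁴.
Check: (c²) · (c¹⁴) → (c²) · c¹⁴ = e, giving e as required.

Answer: c¹⁴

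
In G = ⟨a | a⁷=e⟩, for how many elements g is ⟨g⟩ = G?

G is cyclic of order 7. An element generates G iff its order is 7, and a cyclic group of order 7 has exactly φ(7) = 6 such elements.

Answer: 6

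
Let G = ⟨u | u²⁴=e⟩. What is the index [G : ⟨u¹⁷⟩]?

First find ord(u¹⁷) by computing successive powers:
  (u¹⁷)¹ = u¹⁷, (u¹⁷)² = u¹⁰, (u¹⁷)³ = u³, (u¹⁷)⁴ = u²⁰, (u¹⁷)⁵ = u¹³, (u¹⁷)⁶ = u⁶, (u¹⁷)⁷ = u²³, (u¹⁷)⁸ = u¹⁶, (u¹⁷)⁹ = u⁹, (u¹⁷)¹⁰ = u², (u¹⁷)¹¹ = u¹⁹, (u¹⁷)¹² = u¹², (u¹⁷)¹³ = u⁵, (u¹⁷)¹⁴ = u²², (u¹⁷)¹⁵ = u¹⁵, (u¹⁷)¹⁶ = u⁸, (u¹⁷)¹⁷ = u, (u¹⁷)¹⁸ = u¹⁸, (u¹⁷)¹⁹ = u¹¹, (u¹⁷)²⁰ = u⁴, (u¹⁷)²¹ = u²¹, (u¹⁷)²² = u¹⁴, (u¹⁷)²³ = u⁷, (u¹⁷)²⁴ = e.
So |⟨u¹⁷⟩| = ord(u¹⁷) = 24. With |G| = 24, by Lagrange [G : ⟨u¹⁷⟩] = 24/24 = 1.

Answer: 1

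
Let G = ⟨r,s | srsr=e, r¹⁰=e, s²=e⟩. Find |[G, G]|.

G' = [G, G] is generated by all commutators. The generator-pair commutators are: [r, s] = r².
The subgroup they normally generate is {e, r², r⁴, r⁶, r⁸}, of order 5.
Check: |G/G'| = 20/5 = 4 is the order of the abelianisation.

Answer: 5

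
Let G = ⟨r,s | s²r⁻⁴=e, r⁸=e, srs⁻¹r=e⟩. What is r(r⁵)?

Compute r · (r⁵) by multiplying left to right and reducing via the relations at each step:
  r · r⁵ = r⁶

Answer: r⁶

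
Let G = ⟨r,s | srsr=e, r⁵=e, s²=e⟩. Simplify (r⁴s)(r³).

Compute (r⁴s) · (r³) by multiplying left to right and reducing via the relations at each step:
  (r⁴s) · r³ = rs

Answer: rs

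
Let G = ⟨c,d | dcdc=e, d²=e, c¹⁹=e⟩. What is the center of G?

An element z ∈ Z(G) iff z commutes with every generator.
For example e is central: e·c = c = c·e; e·d = d = d·e.
Whereas c ∉ Z(G) since c·d = cd ≠ c¹⁸d = d·c.
Checking each of the 38 elements this way gives Z(G) = {e}, of order 1.

Answer: {e}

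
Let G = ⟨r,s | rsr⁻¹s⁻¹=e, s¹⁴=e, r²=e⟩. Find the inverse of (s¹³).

The order of (s¹³) is 14 (smallest k with (s¹³)ᵏ = e), so (s¹³)⁻¹ = (s¹³)¹³ = s.
Check: (s¹³) · s → (s¹³) · s = e, giving e as required.

Answer: s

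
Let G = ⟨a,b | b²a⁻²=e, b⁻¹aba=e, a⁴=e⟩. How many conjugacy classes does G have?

The conjugacy classes (representative and size) are:
  [e] (size 1), [a³] (size 2), [a²] (size 1), [b⁻¹] (size 2), [ab⁻¹] (size 2).
Class equation: 1 + 2 + 1 + 2 + 2 = 8 = |G|. So G has 5 conjugacy classes.

Answer: 5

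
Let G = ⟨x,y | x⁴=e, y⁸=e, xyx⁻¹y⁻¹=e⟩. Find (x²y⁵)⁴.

Compute successive powers of (x²y⁵), reducing at each step:
  (x²y⁵)²: (x²y⁵) · x² = y⁵;   (y⁵) · y⁵ = y²
  (x²y⁵)³: (y²) · x² = x²y²;   (x²y²) · y⁵ = x²y⁷
  (x²y⁵)⁴: (x²y⁷) · x² = y⁷;   (y⁷) · y⁵ = y⁴

Answer: y⁴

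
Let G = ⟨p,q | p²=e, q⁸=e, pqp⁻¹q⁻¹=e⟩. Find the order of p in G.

Compute successive powers until reaching e:
  p¹ = p, p² = e.
The smallest positive k with pᵏ = e is 2.

Answer: 2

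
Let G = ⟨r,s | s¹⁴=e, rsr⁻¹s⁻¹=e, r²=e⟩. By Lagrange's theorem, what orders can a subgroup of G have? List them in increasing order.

|G| = 28 = 2² · 7. By Lagrange's theorem the order of any subgroup divides 28; the divisors of 28 are 1, 2, 4, 7, 14, 28.

Answer: 1, 2, 4, 7, 14, 28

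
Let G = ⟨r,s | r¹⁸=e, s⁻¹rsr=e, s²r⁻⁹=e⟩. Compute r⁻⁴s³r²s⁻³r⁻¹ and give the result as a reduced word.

Multiply left to right, reducing at each step:
  (r¹⁴) · s³ = r⁵s
  (r⁵s) · r² = r³s
  (r³s) · s⁻³ = r¹²
  (r¹²) · r⁻¹ = r¹¹

Answer: r¹¹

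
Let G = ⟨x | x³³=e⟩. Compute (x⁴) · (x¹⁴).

Compute (x⁴) · (x¹⁴) by multiplying left to right and reducing via the relations at each step:
  (x⁴) · x¹⁴ = x¹⁸

Answer: x¹⁸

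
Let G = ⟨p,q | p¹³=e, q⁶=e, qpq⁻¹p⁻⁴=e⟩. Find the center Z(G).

An element z ∈ Z(G) iff z commutes with every generator.
For example e is central: e·p = p = p·e; e·q = q = q·e.
Whereas p ∉ Z(G) since p·q = pq ≠ p⁴q = q·p.
Checking each of the 78 elements this way gives Z(G) = {e}, of order 1.

Answer: {e}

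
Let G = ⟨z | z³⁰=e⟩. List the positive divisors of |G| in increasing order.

|G| = 30 = 2 · 3 · 5. By Lagrange's theorem the order of any subgroup divides 30; the divisors of 30 are 1, 2, 3, 5, 6, 10, 15, 30.

Answer: 1, 2, 3, 5, 6, 10, 15, 30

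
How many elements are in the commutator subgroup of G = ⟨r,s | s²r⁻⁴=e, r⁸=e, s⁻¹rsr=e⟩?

G' = [G, G] is generated by all commutators. The generator-pair commutators are: [r, s] = r².
The subgroup they normally generate is {e, r², r⁴, r⁶}, of order 4.
Check: |G/G'| = 16/4 = 4 is the order of the abelianisation.

Answer: 4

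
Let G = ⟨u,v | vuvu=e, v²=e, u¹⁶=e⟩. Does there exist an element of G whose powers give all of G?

Every cyclic group is abelian. But u·v = uv while v·u = u¹⁵v, so u·v ≠ v·u and G is not abelian. Hence G is not cyclic.

Answer: No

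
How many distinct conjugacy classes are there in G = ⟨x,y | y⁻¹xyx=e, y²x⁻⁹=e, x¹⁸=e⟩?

The conjugacy classes (representative and size) are:
  [e] (size 1), [x¹⁷] (size 2), [x¹⁶] (size 2), [x³] (size 2), [x¹⁴] (size 2), [x¹³] (size 2), [x¹²] (size 2), [x¹¹] (size 2), [x¹⁰] (size 2), [x⁹] (size 1), [x⁸y] (size 9), [xy] (size 9).
Class equation: 1 + 2 + 2 + 2 + 2 + 2 + 2 + 2 + 2 + 1 + 9 + 9 = 36 = |G|. So G has 12 conjugacy classes.

Answer: 12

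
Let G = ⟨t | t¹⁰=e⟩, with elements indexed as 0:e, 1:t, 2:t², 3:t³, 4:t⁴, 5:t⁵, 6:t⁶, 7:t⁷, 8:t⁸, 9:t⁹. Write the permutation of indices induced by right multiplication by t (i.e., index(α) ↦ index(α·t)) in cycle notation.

(0 1 2 3 4 5 6 7 8 9)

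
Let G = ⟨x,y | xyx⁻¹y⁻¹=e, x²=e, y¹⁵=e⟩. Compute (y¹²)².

Compute successive powers of (y¹²), reducing at each step:
  (y¹²)²: (y¹²) · y¹² = y⁹

Answer: y⁹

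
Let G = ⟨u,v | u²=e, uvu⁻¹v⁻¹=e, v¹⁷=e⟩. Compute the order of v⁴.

Compute successive powers until reaching e:
  (v⁴)¹ = v⁴, (v⁴)² = v⁸, (v⁴)³ = v¹², (v⁴)⁴ = v¹⁶, (v⁴)⁵ = v³, (v⁴)⁶ = v⁷, (v⁴)⁷ = v¹¹, (v⁴)⁸ = v¹⁵, (v⁴)⁹ = v², (v⁴)¹⁰ = v⁶, (v⁴)¹¹ = v¹⁰, (v⁴)¹² = v¹⁴, (v⁴)¹³ = v, (v⁴)¹⁴ = v⁵, (v⁴)¹⁵ = v⁹, (v⁴)¹⁶ = v¹³, (v⁴)¹⁷ = e.
The smallest positive k with (v⁴)ᵏ = e is 17.

Answer: 17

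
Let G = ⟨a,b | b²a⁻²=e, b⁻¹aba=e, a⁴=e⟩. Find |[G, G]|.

G' = [G, G] is generated by all commutators. The generator-pair commutators are: [a, b] = a².
The subgroup they normally generate is {e, a²}, of order 2.
Check: |G/G'| = 8/2 = 4 is the order of the abelianisation.

Answer: 2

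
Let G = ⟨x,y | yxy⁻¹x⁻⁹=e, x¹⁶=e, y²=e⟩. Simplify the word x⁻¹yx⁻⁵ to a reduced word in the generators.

Multiply left to right, reducing at each step:
  (x¹⁵) · y = x¹⁵y
  (x¹⁵y) · x⁻⁵ = x²y

Answer: x²y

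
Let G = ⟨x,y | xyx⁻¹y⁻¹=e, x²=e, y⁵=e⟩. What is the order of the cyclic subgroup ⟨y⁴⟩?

|⟨y⁴⟩| equals the order of y⁴. Compute successive powers until reaching e:
  (y⁴)¹ = y⁴, (y⁴)² = y³, (y⁴)³ = y², (y⁴)⁴ = y, (y⁴)⁵ = e.
The smallest positive k with (y⁴)ᵏ = e is 5, so |⟨y⁴⟩| = 5.

Answer: 5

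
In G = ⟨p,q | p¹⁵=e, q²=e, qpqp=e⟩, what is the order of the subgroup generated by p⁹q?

|⟨p⁹q⟩| equals the order of p⁹q. Compute successive powers until reaching e:
  (p⁹q)¹ = p⁹q, (p⁹q)² = e.
The smallest positive k with (p⁹q)ᵏ = e is 2, so |⟨p⁹q⟩| = 2.

Answer: 2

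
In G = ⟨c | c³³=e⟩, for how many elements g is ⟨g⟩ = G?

G is cyclic of order 33. An element generates G iff its order is 33, and a cyclic group of order 33 has exactly φ(33) = 20 such elements.

Answer: 20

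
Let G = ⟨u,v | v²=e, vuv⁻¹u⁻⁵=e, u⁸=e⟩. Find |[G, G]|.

G' = [G, G] is generated by all commutators. The generator-pair commutators are: [u, v] = u⁴.
The subgroup they normally generate is {e, u⁴}, of order 2.
Check: |G/G'| = 16/2 = 8 is the order of the abelianisation.

Answer: 2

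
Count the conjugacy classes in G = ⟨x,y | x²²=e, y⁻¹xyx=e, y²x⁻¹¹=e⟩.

The conjugacy classes (representative and size) are:
  [e] (size 1), [x²¹] (size 2), [x²] (size 2), [x³] (size 2), [x¹⁸] (size 2), [x¹⁷] (size 2), [x⁶] (size 2), [x⁷] (size 2), [x⁸] (size 2), [x¹³] (size 2), [x¹²] (size 2), [x¹¹] (size 1), [x¹⁰y] (size 11), [x⁷y] (size 11).
Class equation: 1 + 2 + 2 + 2 + 2 + 2 + 2 + 2 + 2 + 2 + 2 + 1 + 11 + 11 = 44 = |G|. So G has 14 conjugacy classes.

Answer: 14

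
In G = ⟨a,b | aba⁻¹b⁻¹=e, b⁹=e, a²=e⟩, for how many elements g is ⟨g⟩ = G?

G is cyclic of order 18. An element generates G iff its order is 18, and a cyclic group of order 18 has exactly φ(18) = 6 such elements.

Answer: 6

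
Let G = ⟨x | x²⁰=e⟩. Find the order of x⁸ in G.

Compute successive powers until reaching e:
  (x⁸)¹ = x⁸, (x⁸)² = x¹⁶, (x⁸)³ = x⁴, (x⁸)⁴ = x¹², (x⁸)⁵ = e.
The smallest positive k with (x⁸)ᵏ = e is 5.

Answer: 5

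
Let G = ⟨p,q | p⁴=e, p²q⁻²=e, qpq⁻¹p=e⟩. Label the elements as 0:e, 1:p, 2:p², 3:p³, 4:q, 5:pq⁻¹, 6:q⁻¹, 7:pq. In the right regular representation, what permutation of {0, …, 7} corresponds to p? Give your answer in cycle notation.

(0 1 2 3)(4 5 6 7)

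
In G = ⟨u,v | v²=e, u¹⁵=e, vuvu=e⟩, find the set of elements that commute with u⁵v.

⟨u⁵v⟩ ⊆ C_G(u⁵v) since powers of u⁵v commute with u⁵v; so |C_G(u⁵v)| ≥ |⟨u⁵v⟩| = 2.
By orbit–stabilizer, |C_G(u⁵v)| = |G| / |conj. class of u⁵v| = 30 / 15 = 2.
The 2 elements commuting with u⁵v are {e, u⁵v}.

Answer: {e, u⁵v}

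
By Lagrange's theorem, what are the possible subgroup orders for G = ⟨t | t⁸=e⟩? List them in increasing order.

|G| = 8 = 2³. By Lagrange's theorem the order of any subgroup divides 8; the divisors of 8 are 1, 2, 4, 8.

Answer: 1, 2, 4, 8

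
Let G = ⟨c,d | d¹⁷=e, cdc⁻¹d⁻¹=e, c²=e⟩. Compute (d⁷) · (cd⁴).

Compute (d⁷) · (cd⁴) by multiplying left to right and reducing via the relations at each step:
  (d⁷) · c = cd⁷
  (cd⁷) · d⁴ = cd¹¹

Answer: cd¹¹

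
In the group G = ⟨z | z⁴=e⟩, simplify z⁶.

Compute successive powers of z, reducing at each step:
  z²: z · z = z²
  z³: (z²) · z = z³
  z⁴: (z³) · z = e
  z⁵: e · z = z
  z⁶: z · z = z²

Answer: z²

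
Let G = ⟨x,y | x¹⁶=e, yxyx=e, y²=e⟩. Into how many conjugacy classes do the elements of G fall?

The conjugacy classes (representative and size) are:
  [e] (size 1), [x¹⁵] (size 2), [x²] (size 2), [x³] (size 2), [x¹²] (size 2), [x⁵] (size 2), [x⁶] (size 2), [x⁷] (size 2), [x⁸] (size 1), [x²y] (size 8), [x¹⁵y] (size 8).
Class equation: 1 + 2 + 2 + 2 + 2 + 2 + 2 + 2 + 1 + 8 + 8 = 32 = |G|. So G has 11 conjugacy classes.

Answer: 11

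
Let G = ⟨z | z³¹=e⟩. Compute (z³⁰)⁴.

Compute successive powers of (z³⁰), reducing at each step:
  (z³⁰)²: (z³⁰) · z³⁰ = z²⁹
  (z³⁰)³: (z²⁹) · z³⁰ = z²⁸
  (z³⁰)⁴: (z²⁸) · z³⁰ = z²⁷

Answer: z²⁷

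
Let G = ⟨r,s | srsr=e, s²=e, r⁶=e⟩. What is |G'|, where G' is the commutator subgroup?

G' = [G, G] is generated by all commutators. The generator-pair commutators are: [r, s] = r².
The subgroup they normally generate is {e, r², r⁴}, of order 3.
Check: |G/G'| = 12/3 = 4 is the order of the abelianisation.

Answer: 3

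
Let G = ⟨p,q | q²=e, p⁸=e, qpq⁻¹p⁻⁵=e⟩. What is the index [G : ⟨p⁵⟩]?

First find ord(p⁵) by computing successive powers:
  (p⁵)¹ = p⁵, (p⁵)² = p², (p⁵)³ = p⁷, (p⁵)⁴ = p⁴, (p⁵)⁵ = p, (p⁵)⁶ = p⁶, (p⁵)⁷ = p³, (p⁵)⁸ = e.
So |⟨p⁵⟩| = ord(p⁵) = 8. With |G| = 16, by Lagrange [G : ⟨p⁵⟩] = 16/8 = 2.

Answer: 2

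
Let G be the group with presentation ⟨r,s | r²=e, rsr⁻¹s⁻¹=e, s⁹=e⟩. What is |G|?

Enumerate words in the generators, reducing via the relations: the distinct elements are
  {e, r, s, rs, s², s³, s⁴, s⁵, s⁶, s⁷, s⁸, rs², rs³, rs⁴, rs⁵, rs⁶, rs⁷, rs⁸}.
No further products give new elements, so |G| = 18.

Answer: 18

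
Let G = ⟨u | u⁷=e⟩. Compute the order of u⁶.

Compute successive powers until reaching e:
  (u⁶)¹ = u⁶, (u⁶)² = u⁵, (u⁶)³ = u⁴, (u⁶)⁴ = u³, (u⁶)⁵ = u², (u⁶)⁶ = u, (u⁶)⁷ = e.
The smallest positive k with (u⁶)ᵏ = e is 7.

Answer: 7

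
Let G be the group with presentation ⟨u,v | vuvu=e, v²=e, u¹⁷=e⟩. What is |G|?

Enumerate words in the generators, reducing via the relations: the distinct elements are
  {e, u, v, uv, u², u³, u⁴, u⁵, u⁶, u⁷, u⁸, u⁹, u²v, u³v, u¹², u¹³, u¹¹, u¹⁰, u¹⁴, u¹⁵, u¹⁶, u⁴v, u⁵v, u⁶v, u⁷v, u⁸v, u⁹v, u¹²v, u¹³v, u¹¹v, u¹⁰v, u¹⁴v, u¹⁵v, u¹⁶v}.
No further products give new elements, so |G| = 34.

Answer: 34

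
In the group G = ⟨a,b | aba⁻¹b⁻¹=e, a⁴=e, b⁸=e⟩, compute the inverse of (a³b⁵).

The order of (a³b⁵) is 8 (smallest k with (a³b⁵)ᵏ = e), so (a³b⁵)⁻¹ = (a³b⁵)⁷ = ab³.
Check: (a³b⁵) · (ab³) → (a³b⁵) · a = b⁵;   (b⁵) · b³ = e, giving e as required.

Answer: ab³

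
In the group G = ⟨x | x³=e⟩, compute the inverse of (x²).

The order of (x²) is 3 (smallest k with (x²)ᵏ = e), so (x²)⁻¹ = (x²)² = x.
Check: (x²) · x → (x²) · x = e, giving e as required.

Answer: x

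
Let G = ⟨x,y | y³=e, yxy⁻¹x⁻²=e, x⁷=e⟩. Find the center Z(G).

An element z ∈ Z(G) iff z commutes with every generator.
For example e is central: e·x = x = x·e; e·y = y = y·e.
Whereas x ∉ Z(G) since x·y = xy ≠ x²y = y·x.
Checking each of the 21 elements this way gives Z(G) = {e}, of order 1.

Answer: {e}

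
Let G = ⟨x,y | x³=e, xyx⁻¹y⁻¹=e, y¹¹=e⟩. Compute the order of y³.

Compute successive powers until reaching e:
  (y³)¹ = y³, (y³)² = y⁶, (y³)³ = y⁹, (y³)⁴ = y, (y³)⁵ = y⁴, (y³)⁶ = y⁷, (y³)⁷ = y¹⁰, (y³)⁸ = y², (y³)⁹ = y⁵, (y³)¹⁰ = y⁸, (y³)¹¹ = e.
The smallest positive k with (y³)ᵏ = e is 11.

Answer: 11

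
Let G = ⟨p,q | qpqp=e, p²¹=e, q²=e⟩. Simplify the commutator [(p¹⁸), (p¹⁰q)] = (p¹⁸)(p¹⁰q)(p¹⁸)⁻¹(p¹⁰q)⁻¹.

[(p¹⁸), (p¹⁰q)] = (p¹⁸)·(p¹⁰q)·(p¹⁸)⁻¹·(p¹⁰q)⁻¹.
  (p¹⁸) · (p¹⁰q) = p⁷q
  (p⁷q) · (p³) = p⁴q
  (p⁴q) · (p¹⁰q) = p¹⁵

Answer: p¹⁵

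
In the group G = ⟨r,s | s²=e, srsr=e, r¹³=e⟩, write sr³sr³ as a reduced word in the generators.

Multiply left to right, reducing at each step:
  s · r³ = r¹⁰s
  (r¹⁰s) · s = r¹⁰
  (r¹⁰) · r³ = e

Answer: e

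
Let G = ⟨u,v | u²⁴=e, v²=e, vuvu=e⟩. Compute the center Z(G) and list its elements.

An element z ∈ Z(G) iff z commutes with every generator.
For example u¹² is central: (u¹²)·u = u¹³ = u·(u¹²); (u¹²)·v = u¹²v = v·(u¹²).
Whereas u ∉ Z(G) since u·v = uv ≠ u²³v = v·u.
Checking each of the 48 elements this way gives Z(G) = {e, u¹²}, of order 2.

Answer: {e, u¹²}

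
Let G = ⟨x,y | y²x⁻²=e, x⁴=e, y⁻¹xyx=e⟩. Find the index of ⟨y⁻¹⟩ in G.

First find ord(y⁻¹) by computing successive powers:
  (y⁻¹)¹ = y⁻¹, (y⁻¹)² = x², (y⁻¹)³ = y, (y⁻¹)⁴ = e.
So |⟨y⁻¹⟩| = ord(y⁻¹) = 4. With |G| = 8, by Lagrange [G : ⟨y⁻¹⟩] = 8/4 = 2.

Answer: 2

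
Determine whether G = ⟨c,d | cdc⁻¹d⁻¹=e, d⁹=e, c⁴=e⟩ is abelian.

Each pair of generators commutes: c·d = cd = d·c. Since the generators pairwise commute, every element of G commutes with every other, so G is abelian.

Answer: Yes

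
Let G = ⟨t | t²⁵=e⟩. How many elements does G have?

G is generated by a single element, so G is cyclic. The relator gives t²⁵ = e and no smaller power is forced to be e, so the 25 powers {e, t, t², t³, t⁴, t⁵, t⁶, t⁷, t⁸, t⁹, t²², t²³, t²¹, t²⁰, t²⁴, t¹², t¹³, t¹¹, t¹⁰, t¹⁴, t¹⁵, t¹⁶, t¹⁷, t¹⁸, t¹⁹} are distinct. Hence |G| = 25.

Answer: 25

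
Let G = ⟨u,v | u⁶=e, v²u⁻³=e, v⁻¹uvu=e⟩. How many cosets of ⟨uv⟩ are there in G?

First find ord(uv) by computing successive powers:
  (uv)¹ = uv, (uv)² = u³, (uv)³ = uv⁻¹, (uv)⁴ = e.
So |⟨uv⟩| = ord(uv) = 4. With |G| = 12, by Lagrange [G : ⟨uv⟩] = 12/4 = 3.

Answer: 3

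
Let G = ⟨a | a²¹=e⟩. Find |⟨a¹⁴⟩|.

|⟨a¹⁴⟩| equals the order of a¹⁴. Compute successive powers until reaching e:
  (a¹⁴)¹ = a¹⁴, (a¹⁴)² = a⁷, (a¹⁴)³ = e.
The smallest positive k with (a¹⁴)ᵏ = e is 3, so |⟨a¹⁴⟩| = 3.

Answer: 3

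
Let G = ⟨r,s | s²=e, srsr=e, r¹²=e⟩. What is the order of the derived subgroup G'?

G' = [G, G] is generated by all commutators. The generator-pair commutators are: [r, s] = r².
The subgroup they normally generate is {e, r², r⁴, r⁶, r⁸, r¹⁰}, of order 6.
Check: |G/G'| = 24/6 = 4 is the order of the abelianisation.

Answer: 6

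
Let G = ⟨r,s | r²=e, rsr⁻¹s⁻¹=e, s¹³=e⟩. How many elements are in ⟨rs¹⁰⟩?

|⟨rs¹⁰⟩| equals the order of rs¹⁰. Compute successive powers until reaching e:
  (rs¹⁰)¹ = rs¹⁰, (rs¹⁰)² = s⁷, (rs¹⁰)³ = rs⁴, (rs¹⁰)⁴ = s, (rs¹⁰)⁵ = rs¹¹, (rs¹⁰)⁶ = s⁸, (rs¹⁰)⁷ = rs⁵, (rs¹⁰)⁸ = s², (rs¹⁰)⁹ = rs¹², (rs¹⁰)¹⁰ = s⁹, (rs¹⁰)¹¹ = rs⁶, (rs¹⁰)¹² = s³, (rs¹⁰)¹³ = r, (rs¹⁰)¹⁴ = s¹⁰, (rs¹⁰)¹⁵ = rs⁷, (rs¹⁰)¹⁶ = s⁴, (rs¹⁰)¹⁷ = rs, (rs¹⁰)¹⁸ = s¹¹, (rs¹⁰)¹⁹ = rs⁸, (rs¹⁰)²⁰ = s⁵, (rs¹⁰)²¹ = rs², (rs¹⁰)²² = s¹², (rs¹⁰)²³ = rs⁹, (rs¹⁰)²⁴ = s⁶, (rs¹⁰)²⁵ = rs³, (rs¹⁰)²⁶ = e.
The smallest positive k with (rs¹⁰)ᵏ = e is 26, so |⟨rs¹⁰⟩| = 26.

Answer: 26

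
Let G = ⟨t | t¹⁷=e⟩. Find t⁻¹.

The order of t is 17 (smallest k with tᵏ = e), so t⁻¹ = t¹⁶ = t¹⁶.
Check: t · (t¹⁶) → t · t¹⁶ = e, giving e as required.

Answer: t¹⁶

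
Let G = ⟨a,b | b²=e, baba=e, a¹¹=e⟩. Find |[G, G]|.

G' = [G, G] is generated by all commutators. The generator-pair commutators are: [a, b] = a².
The subgroup they normally generate is {e, a, a², a³, a⁴, a⁵, a⁶, a⁷, a⁸, a⁹, a¹⁰}, of order 11.
Check: |G/G'| = 22/11 = 2 is the order of the abelianisation.

Answer: 11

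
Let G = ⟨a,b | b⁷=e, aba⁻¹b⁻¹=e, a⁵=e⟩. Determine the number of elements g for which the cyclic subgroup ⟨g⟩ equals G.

G is cyclic of order 35. An element generates G iff its order is 35, and a cyclic group of order 35 has exactly φ(35) = 24 such elements.

Answer: 24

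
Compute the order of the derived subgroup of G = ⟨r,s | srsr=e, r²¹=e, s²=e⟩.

G' = [G, G] is generated by all commutators. The generator-pair commutators are: [r, s] = r².
The subgroup they normally generate is {e, r, r², r³, r⁴, r⁵, r⁶, r⁷, r⁸, r⁹, r¹⁰, r¹¹, r¹², r¹³, r¹⁴, r¹⁵, r¹⁶, r¹⁷, r¹⁸, r¹⁹, r²⁰}, of order 21.
Check: |G/G'| = 42/21 = 2 is the order of the abelianisation.

Answer: 21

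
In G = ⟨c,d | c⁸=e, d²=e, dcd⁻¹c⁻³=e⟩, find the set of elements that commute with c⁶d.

⟨c⁶d⟩ ⊆ C_G(c⁶d) since powers of c⁶d commute with c⁶d; so |C_G(c⁶d)| ≥ |⟨c⁶d⟩| = 2.
By orbit–stabilizer, |C_G(c⁶d)| = |G| / |conj. class of c⁶d| = 16 / 4 = 4.
The 4 elements commuting with c⁶d are {e, c⁴, c²d, c⁶d}.

Answer: {e, c⁴, c²d, c⁶d}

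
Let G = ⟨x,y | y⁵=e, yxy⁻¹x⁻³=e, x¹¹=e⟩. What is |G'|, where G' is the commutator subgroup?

G' = [G, G] is generated by all commutators. The generator-pair commutators are: [x, y] = x⁹.
The subgroup they normally generate is {e, x, x², x³, x⁴, x⁵, x⁶, x⁷, x⁸, x⁹, x¹⁰}, of order 11.
Check: |G/G'| = 55/11 = 5 is the order of the abelianisation.

Answer: 11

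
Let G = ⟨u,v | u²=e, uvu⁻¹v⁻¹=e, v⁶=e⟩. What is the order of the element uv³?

Compute successive powers until reaching e:
  (uv³)¹ = uv³, (uv³)² = e.
The smallest positive k with (uv³)ᵏ = e is 2.

Answer: 2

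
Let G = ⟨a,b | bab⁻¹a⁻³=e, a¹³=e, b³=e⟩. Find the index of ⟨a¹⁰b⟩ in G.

First find ord(a¹⁰b) by computing successive powers:
  (a¹⁰b)¹ = a¹⁰b, (a¹⁰b)² = ab², (a¹⁰b)³ = e.
So |⟨a¹⁰b⟩| = ord(a¹⁰b) = 3. With |G| = 39, by Lagrange [G : ⟨a¹⁰b⟩] = 39/3 = 13.

Answer: 13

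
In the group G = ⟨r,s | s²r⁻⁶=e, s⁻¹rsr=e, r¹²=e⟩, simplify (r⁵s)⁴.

Compute successive powers of (r⁵s), reducing at each step:
  (r⁵s)²: (r⁵s) · r⁵ = s;   s · s = r⁶
  (r⁵s)³: (r⁶) · r⁵ = r¹¹;   (r¹¹) · s = r⁵s⁻¹
  (r⁵s)⁴: (r⁵s⁻¹) · r⁵ = s⁻¹;   (s⁻¹) · s = e

Answer: e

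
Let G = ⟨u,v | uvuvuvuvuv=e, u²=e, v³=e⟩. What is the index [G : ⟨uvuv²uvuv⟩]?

First find ord(uvuv²uvuv) by computing successive powers:
  (uvuv²uvuv)¹ = uvuv²uvuv, (uvuv²uvuv)² = e.
So |⟨uvuv²uvuv⟩| = ord(uvuv²uvuv) = 2. With |G| = 60, by Lagrange [G : ⟨uvuv²uvuv⟩] = 60/2 = 30.

Answer: 30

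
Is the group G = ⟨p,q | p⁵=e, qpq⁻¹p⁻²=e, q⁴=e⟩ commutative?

p·q = pq but q·p = p²q, so p·q ≠ q·p and G is not abelian.

Answer: No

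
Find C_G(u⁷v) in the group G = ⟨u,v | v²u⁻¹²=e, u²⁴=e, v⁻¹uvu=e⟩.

⟨u⁷v⟩ ⊆ C_G(u⁷v) since powers of u⁷v commute with u⁷v; so |C_G(u⁷v)| ≥ |⟨u⁷v⟩| = 4.
By orbit–stabilizer, |C_G(u⁷v)| = |G| / |conj. class of u⁷v| = 48 / 12 = 4.
The 4 elements commuting with u⁷v are {e, u¹², u⁷v, u⁷v⁻¹}.

Answer: {e, u¹², u⁷v, u⁷v⁻¹}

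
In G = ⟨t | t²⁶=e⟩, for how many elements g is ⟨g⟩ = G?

G is cyclic of order 26. An element generates G iff its order is 26, and a cyclic group of order 26 has exactly φ(26) = 12 such elements.

Answer: 12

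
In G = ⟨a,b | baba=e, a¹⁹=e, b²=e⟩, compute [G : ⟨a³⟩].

First find ord(a³) by computing successive powers:
  (a³)¹ = a³, (a³)² = a⁶, (a³)³ = a⁹, (a³)⁴ = a¹², (a³)⁵ = a¹⁵, (a³)⁶ = a¹⁸, (a³)⁷ = a², (a³)⁸ = a⁵, (a³)⁹ = a⁸, (a³)¹⁰ = a¹¹, (a³)¹¹ = a¹⁴, (a³)¹² = a¹⁷, (a³)¹³ = a, (a³)¹⁴ = a⁴, (a³)¹⁵ = a⁷, (a³)¹⁶ = a¹⁰, (a³)¹⁷ = a¹³, (a³)¹⁸ = a¹⁶, (a³)¹⁹ = e.
So |⟨a³⟩| = ord(a³) = 19. With |G| = 38, by Lagrange [G : ⟨a³⟩] = 38/19 = 2.

Answer: 2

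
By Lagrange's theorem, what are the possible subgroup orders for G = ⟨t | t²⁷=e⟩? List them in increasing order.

|G| = 27 = 3³. By Lagrange's theorem the order of any subgroup divides 27; the divisors of 27 are 1, 3, 9, 27.

Answer: 1, 3, 9, 27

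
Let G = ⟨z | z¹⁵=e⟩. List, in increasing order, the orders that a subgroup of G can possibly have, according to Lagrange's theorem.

|G| = 15 = 3 · 5. By Lagrange's theorem the order of any subgroup divides 15; the divisors of 15 are 1, 3, 5, 15.

Answer: 1, 3, 5, 15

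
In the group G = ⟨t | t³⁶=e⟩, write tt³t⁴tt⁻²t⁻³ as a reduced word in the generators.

Multiply left to right, reducing at each step:
  t · t³ = t⁴
  (t⁴) · t⁴ = t⁸
  (t⁸) · t = t⁹
  (t⁹) · t⁻² = t⁷
  (t⁷) · t⁻³ = t⁴

Answer: t⁴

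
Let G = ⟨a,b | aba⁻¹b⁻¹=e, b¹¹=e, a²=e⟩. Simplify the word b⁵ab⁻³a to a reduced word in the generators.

Multiply left to right, reducing at each step:
  (b⁵) · a = ab⁵
  (ab⁵) · b⁻³ = ab²
  (ab²) · a = b²

Answer: b²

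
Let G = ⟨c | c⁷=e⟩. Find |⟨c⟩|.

|⟨c⟩| equals the order of c. Compute successive powers until reaching e:
  c¹ = c, c² = c², c³ = c³, c⁴ = c⁴, c⁵ = c⁵, c⁶ = c⁶, c⁷ = e.
The smallest positive k with cᵏ = e is 7, so |⟨c⟩| = 7.

Answer: 7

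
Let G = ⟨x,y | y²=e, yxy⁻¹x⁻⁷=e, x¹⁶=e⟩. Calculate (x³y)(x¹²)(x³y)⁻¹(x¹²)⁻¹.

[(x³y), (x¹²)] = (x³y)·(x¹²)·(x³y)⁻¹·(x¹²)⁻¹.
  (x³y) · (x¹²) = x⁷y
  (x⁷y) · (x¹¹y) = x⁴
  (x⁴) · (x⁴) = x⁸

Answer: x⁸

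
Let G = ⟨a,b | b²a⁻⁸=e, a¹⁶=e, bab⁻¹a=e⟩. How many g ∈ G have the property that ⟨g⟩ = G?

⟨g⟩ = G would require ord(g) = |G| = 32, but the maximum element order in G is 16 < 32. So G is not cyclic and no single element generates it: the count is 0.

Answer: 0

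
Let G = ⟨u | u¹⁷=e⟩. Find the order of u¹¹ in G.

Compute successive powers until reaching e:
  (u¹¹)¹ = u¹¹, (u¹¹)² = u⁵, (u¹¹)³ = u¹⁶, (u¹¹)⁴ = u¹⁰, (u¹¹)⁵ = u⁴, (u¹¹)⁶ = u¹⁵, (u¹¹)⁷ = u⁹, (u¹¹)⁸ = u³, (u¹¹)⁹ = u¹⁴, (u¹¹)¹⁰ = u⁸, (u¹¹)¹¹ = u², (u¹¹)¹² = u¹³, (u¹¹)¹³ = u⁷, (u¹¹)¹⁴ = u, (u¹¹)¹⁵ = u¹², (u¹¹)¹⁶ = u⁶, (u¹¹)¹⁷ = e.
The smallest positive k with (u¹¹)ᵏ = e is 17.

Answer: 17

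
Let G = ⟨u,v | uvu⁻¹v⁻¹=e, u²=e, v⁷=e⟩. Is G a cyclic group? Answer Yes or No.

|G| = 14. The element uv has order 14 (its powers give 14 distinct elements), so ⟨uv⟩ = G and G is cyclic.

Answer: Yes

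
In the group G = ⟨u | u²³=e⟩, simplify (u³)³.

Compute successive powers of (u³), reducing at each step:
  (u³)²: (u³) · u³ = u⁶
  (u³)³: (u⁶) · u³ = u⁹

Answer: u⁹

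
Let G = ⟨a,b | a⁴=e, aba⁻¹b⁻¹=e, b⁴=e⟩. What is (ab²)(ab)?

Compute (ab²) · (ab) by multiplying left to right and reducing via the relations at each step:
  (ab²) · a = a²b²
  (a²b²) · b = a²b³

Answer: a²b³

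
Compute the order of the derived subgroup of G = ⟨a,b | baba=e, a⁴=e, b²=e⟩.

G' = [G, G] is generated by all commutators. The generator-pair commutators are: [a, b] = a².
The subgroup they normally generate is {e, a²}, of order 2.
Check: |G/G'| = 8/2 = 4 is the order of the abelianisation.

Answer: 2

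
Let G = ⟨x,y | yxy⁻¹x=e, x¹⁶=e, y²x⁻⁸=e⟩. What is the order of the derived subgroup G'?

G' = [G, G] is generated by all commutators. The generator-pair commutators are: [x, y] = x².
The subgroup they normally generate is {e, x², x⁴, x⁶, x⁸, x¹⁰, x¹², x¹⁴}, of order 8.
Check: |G/G'| = 32/8 = 4 is the order of the abelianisation.

Answer: 8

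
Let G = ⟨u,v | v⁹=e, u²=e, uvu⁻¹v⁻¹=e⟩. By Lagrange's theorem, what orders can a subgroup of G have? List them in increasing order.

|G| = 18 = 2 · 3². By Lagrange's theorem the order of any subgroup divides 18; the divisors of 18 are 1, 2, 3, 6, 9, 18.

Answer: 1, 2, 3, 6, 9, 18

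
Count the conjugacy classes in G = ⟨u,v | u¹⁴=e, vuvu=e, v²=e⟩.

The conjugacy classes (representative and size) are:
  [e] (size 1), [u¹³] (size 2), [u²] (size 2), [u³] (size 2), [u¹⁰] (size 2), [u⁵] (size 2), [u⁸] (size 2), [u⁷] (size 1), [u⁶v] (size 7), [u⁹v] (size 7).
Class equation: 1 + 2 + 2 + 2 + 2 + 2 + 2 + 1 + 7 + 7 = 28 = |G|. So G has 10 conjugacy classes.

Answer: 10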